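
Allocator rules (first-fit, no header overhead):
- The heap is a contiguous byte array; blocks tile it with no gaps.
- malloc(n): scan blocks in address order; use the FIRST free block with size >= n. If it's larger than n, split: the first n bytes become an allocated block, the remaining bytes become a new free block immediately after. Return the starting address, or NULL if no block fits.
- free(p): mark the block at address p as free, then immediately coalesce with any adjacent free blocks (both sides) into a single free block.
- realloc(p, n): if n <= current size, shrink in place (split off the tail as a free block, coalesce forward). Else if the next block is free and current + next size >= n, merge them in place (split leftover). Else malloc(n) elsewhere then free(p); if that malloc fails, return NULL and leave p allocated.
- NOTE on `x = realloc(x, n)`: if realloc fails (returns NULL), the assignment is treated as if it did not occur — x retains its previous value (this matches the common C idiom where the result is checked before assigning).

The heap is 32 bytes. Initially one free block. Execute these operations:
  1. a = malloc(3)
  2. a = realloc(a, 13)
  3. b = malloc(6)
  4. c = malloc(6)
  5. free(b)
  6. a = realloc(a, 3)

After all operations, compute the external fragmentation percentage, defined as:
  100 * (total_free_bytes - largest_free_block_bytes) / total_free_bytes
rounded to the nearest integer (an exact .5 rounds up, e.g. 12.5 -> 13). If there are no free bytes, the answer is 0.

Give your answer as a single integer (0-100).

Op 1: a = malloc(3) -> a = 0; heap: [0-2 ALLOC][3-31 FREE]
Op 2: a = realloc(a, 13) -> a = 0; heap: [0-12 ALLOC][13-31 FREE]
Op 3: b = malloc(6) -> b = 13; heap: [0-12 ALLOC][13-18 ALLOC][19-31 FREE]
Op 4: c = malloc(6) -> c = 19; heap: [0-12 ALLOC][13-18 ALLOC][19-24 ALLOC][25-31 FREE]
Op 5: free(b) -> (freed b); heap: [0-12 ALLOC][13-18 FREE][19-24 ALLOC][25-31 FREE]
Op 6: a = realloc(a, 3) -> a = 0; heap: [0-2 ALLOC][3-18 FREE][19-24 ALLOC][25-31 FREE]
Free blocks: [16 7] total_free=23 largest=16 -> 100*(23-16)/23 = 700/23 ≈ 30.435 -> rounds to 30

Answer: 30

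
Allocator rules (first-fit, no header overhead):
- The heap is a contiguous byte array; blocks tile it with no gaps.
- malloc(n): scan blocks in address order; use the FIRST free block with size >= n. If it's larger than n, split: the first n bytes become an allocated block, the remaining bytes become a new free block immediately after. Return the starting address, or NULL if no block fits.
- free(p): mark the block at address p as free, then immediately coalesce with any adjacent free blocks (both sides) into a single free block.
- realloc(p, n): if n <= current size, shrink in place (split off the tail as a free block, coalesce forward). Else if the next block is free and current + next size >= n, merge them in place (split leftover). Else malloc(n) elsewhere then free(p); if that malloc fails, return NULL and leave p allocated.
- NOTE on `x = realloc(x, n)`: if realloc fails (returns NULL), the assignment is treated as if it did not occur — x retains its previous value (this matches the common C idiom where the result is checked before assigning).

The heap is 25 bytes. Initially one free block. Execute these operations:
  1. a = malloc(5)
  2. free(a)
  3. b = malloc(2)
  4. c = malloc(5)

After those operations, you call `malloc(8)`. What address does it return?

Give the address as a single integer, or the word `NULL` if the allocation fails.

Op 1: a = malloc(5) -> a = 0; heap: [0-4 ALLOC][5-24 FREE]
Op 2: free(a) -> (freed a); heap: [0-24 FREE]
Op 3: b = malloc(2) -> b = 0; heap: [0-1 ALLOC][2-24 FREE]
Op 4: c = malloc(5) -> c = 2; heap: [0-1 ALLOC][2-6 ALLOC][7-24 FREE]
malloc(8): first-fit scan over [0-1 ALLOC][2-6 ALLOC][7-24 FREE] -> 7

Answer: 7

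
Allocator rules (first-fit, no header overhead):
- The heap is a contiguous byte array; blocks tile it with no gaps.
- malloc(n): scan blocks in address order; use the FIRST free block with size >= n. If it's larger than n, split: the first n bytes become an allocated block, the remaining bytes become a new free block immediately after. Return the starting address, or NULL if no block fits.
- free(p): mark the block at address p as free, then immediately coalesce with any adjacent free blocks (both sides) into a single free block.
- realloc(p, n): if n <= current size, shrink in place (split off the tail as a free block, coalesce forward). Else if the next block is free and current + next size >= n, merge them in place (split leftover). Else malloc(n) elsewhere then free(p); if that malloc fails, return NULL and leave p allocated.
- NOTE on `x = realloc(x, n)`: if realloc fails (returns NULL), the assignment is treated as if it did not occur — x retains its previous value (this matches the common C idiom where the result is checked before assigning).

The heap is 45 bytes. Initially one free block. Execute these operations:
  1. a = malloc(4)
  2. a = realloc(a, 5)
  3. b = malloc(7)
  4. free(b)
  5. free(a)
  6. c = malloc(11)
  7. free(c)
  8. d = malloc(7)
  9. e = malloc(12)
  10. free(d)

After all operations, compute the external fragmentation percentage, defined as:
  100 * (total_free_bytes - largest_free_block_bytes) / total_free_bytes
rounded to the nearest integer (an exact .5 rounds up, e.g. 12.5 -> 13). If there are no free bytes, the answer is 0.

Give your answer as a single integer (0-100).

Answer: 21

Derivation:
Op 1: a = malloc(4) -> a = 0; heap: [0-3 ALLOC][4-44 FREE]
Op 2: a = realloc(a, 5) -> a = 0; heap: [0-4 ALLOC][5-44 FREE]
Op 3: b = malloc(7) -> b = 5; heap: [0-4 ALLOC][5-11 ALLOC][12-44 FREE]
Op 4: free(b) -> (freed b); heap: [0-4 ALLOC][5-44 FREE]
Op 5: free(a) -> (freed a); heap: [0-44 FREE]
Op 6: c = malloc(11) -> c = 0; heap: [0-10 ALLOC][11-44 FREE]
Op 7: free(c) -> (freed c); heap: [0-44 FREE]
Op 8: d = malloc(7) -> d = 0; heap: [0-6 ALLOC][7-44 FREE]
Op 9: e = malloc(12) -> e = 7; heap: [0-6 ALLOC][7-18 ALLOC][19-44 FREE]
Op 10: free(d) -> (freed d); heap: [0-6 FREE][7-18 ALLOC][19-44 FREE]
Free blocks: [7 26] total_free=33 largest=26 -> 100*(33-26)/33 = 700/33 ≈ 21.212 -> rounds to 21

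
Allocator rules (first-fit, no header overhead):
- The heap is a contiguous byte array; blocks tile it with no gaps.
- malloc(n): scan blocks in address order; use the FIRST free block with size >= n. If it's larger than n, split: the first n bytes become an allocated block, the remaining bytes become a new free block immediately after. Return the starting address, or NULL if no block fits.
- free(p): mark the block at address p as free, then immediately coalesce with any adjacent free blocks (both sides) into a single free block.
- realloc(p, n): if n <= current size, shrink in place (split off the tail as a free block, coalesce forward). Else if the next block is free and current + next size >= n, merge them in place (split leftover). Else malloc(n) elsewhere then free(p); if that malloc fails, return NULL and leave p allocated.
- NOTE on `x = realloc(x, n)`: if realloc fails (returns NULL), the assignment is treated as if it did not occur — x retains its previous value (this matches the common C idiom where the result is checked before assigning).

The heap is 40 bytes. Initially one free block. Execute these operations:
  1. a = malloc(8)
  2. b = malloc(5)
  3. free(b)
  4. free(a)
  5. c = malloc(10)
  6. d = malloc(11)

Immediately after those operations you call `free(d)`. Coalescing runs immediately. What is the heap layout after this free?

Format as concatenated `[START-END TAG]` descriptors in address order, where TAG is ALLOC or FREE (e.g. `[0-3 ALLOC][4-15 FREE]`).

Answer: [0-9 ALLOC][10-39 FREE]

Derivation:
Op 1: a = malloc(8) -> a = 0; heap: [0-7 ALLOC][8-39 FREE]
Op 2: b = malloc(5) -> b = 8; heap: [0-7 ALLOC][8-12 ALLOC][13-39 FREE]
Op 3: free(b) -> (freed b); heap: [0-7 ALLOC][8-39 FREE]
Op 4: free(a) -> (freed a); heap: [0-39 FREE]
Op 5: c = malloc(10) -> c = 0; heap: [0-9 ALLOC][10-39 FREE]
Op 6: d = malloc(11) -> d = 10; heap: [0-9 ALLOC][10-20 ALLOC][21-39 FREE]
free(d): d = 10 -> block [10-20 ALLOC]; mark free, coalesce with adjacent free neighbors -> [0-9 ALLOC][10-39 FREE]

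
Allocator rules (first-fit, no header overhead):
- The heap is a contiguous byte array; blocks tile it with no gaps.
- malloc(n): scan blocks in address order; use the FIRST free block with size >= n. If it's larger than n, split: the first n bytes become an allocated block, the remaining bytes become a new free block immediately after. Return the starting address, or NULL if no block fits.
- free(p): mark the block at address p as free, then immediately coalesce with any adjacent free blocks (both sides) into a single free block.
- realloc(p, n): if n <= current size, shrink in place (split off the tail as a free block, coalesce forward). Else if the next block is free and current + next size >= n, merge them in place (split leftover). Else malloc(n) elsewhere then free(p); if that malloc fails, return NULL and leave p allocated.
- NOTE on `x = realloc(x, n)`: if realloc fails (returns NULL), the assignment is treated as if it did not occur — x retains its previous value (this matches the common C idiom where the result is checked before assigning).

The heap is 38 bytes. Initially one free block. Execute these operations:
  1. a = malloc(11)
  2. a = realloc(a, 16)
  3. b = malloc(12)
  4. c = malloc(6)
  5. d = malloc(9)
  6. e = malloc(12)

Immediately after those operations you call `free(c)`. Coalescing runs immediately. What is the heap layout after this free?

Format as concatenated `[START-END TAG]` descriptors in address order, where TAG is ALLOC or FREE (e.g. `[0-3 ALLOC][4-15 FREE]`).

Op 1: a = malloc(11) -> a = 0; heap: [0-10 ALLOC][11-37 FREE]
Op 2: a = realloc(a, 16) -> a = 0; heap: [0-15 ALLOC][16-37 FREE]
Op 3: b = malloc(12) -> b = 16; heap: [0-15 ALLOC][16-27 ALLOC][28-37 FREE]
Op 4: c = malloc(6) -> c = 28; heap: [0-15 ALLOC][16-27 ALLOC][28-33 ALLOC][34-37 FREE]
Op 5: d = malloc(9) -> d = NULL; heap: [0-15 ALLOC][16-27 ALLOC][28-33 ALLOC][34-37 FREE]
Op 6: e = malloc(12) -> e = NULL; heap: [0-15 ALLOC][16-27 ALLOC][28-33 ALLOC][34-37 FREE]
free(c): c = 28 -> block [28-33 ALLOC]; mark free, coalesce with adjacent free neighbors -> [0-15 ALLOC][16-27 ALLOC][28-37 FREE]

Answer: [0-15 ALLOC][16-27 ALLOC][28-37 FREE]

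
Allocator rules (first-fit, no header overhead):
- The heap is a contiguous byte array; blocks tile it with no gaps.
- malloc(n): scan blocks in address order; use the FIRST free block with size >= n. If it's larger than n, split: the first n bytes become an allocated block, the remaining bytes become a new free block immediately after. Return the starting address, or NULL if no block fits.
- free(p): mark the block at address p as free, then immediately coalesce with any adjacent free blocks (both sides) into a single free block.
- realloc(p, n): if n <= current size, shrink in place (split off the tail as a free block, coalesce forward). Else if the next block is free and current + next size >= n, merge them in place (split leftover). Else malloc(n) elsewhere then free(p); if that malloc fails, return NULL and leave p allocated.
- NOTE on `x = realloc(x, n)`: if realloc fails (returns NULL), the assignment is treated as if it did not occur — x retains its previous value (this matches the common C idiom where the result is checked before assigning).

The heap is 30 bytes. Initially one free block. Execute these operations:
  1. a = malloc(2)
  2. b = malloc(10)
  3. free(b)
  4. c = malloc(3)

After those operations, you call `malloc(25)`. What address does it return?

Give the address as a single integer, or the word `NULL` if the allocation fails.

Answer: 5

Derivation:
Op 1: a = malloc(2) -> a = 0; heap: [0-1 ALLOC][2-29 FREE]
Op 2: b = malloc(10) -> b = 2; heap: [0-1 ALLOC][2-11 ALLOC][12-29 FREE]
Op 3: free(b) -> (freed b); heap: [0-1 ALLOC][2-29 FREE]
Op 4: c = malloc(3) -> c = 2; heap: [0-1 ALLOC][2-4 ALLOC][5-29 FREE]
malloc(25): first-fit scan over [0-1 ALLOC][2-4 ALLOC][5-29 FREE] -> 5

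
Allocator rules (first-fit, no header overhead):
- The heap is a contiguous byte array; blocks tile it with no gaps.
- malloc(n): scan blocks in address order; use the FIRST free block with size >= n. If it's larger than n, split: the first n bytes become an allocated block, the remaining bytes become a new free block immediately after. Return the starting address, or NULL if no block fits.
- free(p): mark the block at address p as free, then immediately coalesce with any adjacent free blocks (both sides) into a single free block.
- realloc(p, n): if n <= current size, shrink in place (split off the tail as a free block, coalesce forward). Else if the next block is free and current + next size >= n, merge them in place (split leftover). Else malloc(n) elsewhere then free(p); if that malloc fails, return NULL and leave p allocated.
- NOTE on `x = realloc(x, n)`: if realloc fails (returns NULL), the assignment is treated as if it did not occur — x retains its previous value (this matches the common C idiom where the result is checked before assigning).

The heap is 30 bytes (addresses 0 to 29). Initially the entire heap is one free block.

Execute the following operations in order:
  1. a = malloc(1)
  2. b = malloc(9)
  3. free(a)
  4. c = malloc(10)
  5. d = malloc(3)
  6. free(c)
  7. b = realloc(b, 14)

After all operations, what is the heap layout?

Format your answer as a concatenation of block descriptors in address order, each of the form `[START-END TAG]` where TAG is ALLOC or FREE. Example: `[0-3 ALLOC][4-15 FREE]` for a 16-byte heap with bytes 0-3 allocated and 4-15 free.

Op 1: a = malloc(1) -> a = 0; heap: [0-0 ALLOC][1-29 FREE]
Op 2: b = malloc(9) -> b = 1; heap: [0-0 ALLOC][1-9 ALLOC][10-29 FREE]
Op 3: free(a) -> (freed a); heap: [0-0 FREE][1-9 ALLOC][10-29 FREE]
Op 4: c = malloc(10) -> c = 10; heap: [0-0 FREE][1-9 ALLOC][10-19 ALLOC][20-29 FREE]
Op 5: d = malloc(3) -> d = 20; heap: [0-0 FREE][1-9 ALLOC][10-19 ALLOC][20-22 ALLOC][23-29 FREE]
Op 6: free(c) -> (freed c); heap: [0-0 FREE][1-9 ALLOC][10-19 FREE][20-22 ALLOC][23-29 FREE]
Op 7: b = realloc(b, 14) -> b = 1; heap: [0-0 FREE][1-14 ALLOC][15-19 FREE][20-22 ALLOC][23-29 FREE]

Answer: [0-0 FREE][1-14 ALLOC][15-19 FREE][20-22 ALLOC][23-29 FREE]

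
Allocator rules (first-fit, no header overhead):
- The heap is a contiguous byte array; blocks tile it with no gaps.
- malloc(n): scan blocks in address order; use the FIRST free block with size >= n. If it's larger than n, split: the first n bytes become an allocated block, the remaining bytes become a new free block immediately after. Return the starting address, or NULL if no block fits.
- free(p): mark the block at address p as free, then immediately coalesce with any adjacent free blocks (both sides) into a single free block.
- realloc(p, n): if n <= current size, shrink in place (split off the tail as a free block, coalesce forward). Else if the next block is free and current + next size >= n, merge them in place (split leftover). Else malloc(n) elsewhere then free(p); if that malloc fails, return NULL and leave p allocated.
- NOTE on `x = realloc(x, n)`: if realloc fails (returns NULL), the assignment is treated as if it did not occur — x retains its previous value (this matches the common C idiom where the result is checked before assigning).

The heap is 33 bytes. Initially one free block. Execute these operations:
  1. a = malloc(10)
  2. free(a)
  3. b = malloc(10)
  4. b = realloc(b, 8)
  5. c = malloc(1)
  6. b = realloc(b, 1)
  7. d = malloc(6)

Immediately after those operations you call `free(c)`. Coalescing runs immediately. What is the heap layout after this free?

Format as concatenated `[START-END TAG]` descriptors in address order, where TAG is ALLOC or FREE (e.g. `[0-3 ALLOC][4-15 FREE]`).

Op 1: a = malloc(10) -> a = 0; heap: [0-9 ALLOC][10-32 FREE]
Op 2: free(a) -> (freed a); heap: [0-32 FREE]
Op 3: b = malloc(10) -> b = 0; heap: [0-9 ALLOC][10-32 FREE]
Op 4: b = realloc(b, 8) -> b = 0; heap: [0-7 ALLOC][8-32 FREE]
Op 5: c = malloc(1) -> c = 8; heap: [0-7 ALLOC][8-8 ALLOC][9-32 FREE]
Op 6: b = realloc(b, 1) -> b = 0; heap: [0-0 ALLOC][1-7 FREE][8-8 ALLOC][9-32 FREE]
Op 7: d = malloc(6) -> d = 1; heap: [0-0 ALLOC][1-6 ALLOC][7-7 FREE][8-8 ALLOC][9-32 FREE]
free(c): c = 8 -> block [8-8 ALLOC]; mark free, coalesce with adjacent free neighbors -> [0-0 ALLOC][1-6 ALLOC][7-32 FREE]

Answer: [0-0 ALLOC][1-6 ALLOC][7-32 FREE]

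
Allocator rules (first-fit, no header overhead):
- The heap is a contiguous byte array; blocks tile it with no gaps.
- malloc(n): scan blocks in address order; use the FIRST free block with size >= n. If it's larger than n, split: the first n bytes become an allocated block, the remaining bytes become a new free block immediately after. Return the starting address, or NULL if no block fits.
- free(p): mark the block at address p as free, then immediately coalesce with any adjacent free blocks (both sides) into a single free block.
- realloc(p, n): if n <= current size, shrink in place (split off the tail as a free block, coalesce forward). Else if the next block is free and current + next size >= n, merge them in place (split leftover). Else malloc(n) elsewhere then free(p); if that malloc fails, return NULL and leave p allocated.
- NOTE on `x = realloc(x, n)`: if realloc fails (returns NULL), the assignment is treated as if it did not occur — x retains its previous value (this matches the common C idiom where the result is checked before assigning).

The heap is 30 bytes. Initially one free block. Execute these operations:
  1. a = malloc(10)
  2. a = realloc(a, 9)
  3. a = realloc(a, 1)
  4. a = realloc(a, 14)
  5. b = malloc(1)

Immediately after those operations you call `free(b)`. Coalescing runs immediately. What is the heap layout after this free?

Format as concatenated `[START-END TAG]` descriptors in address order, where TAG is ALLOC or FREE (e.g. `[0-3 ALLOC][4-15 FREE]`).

Op 1: a = malloc(10) -> a = 0; heap: [0-9 ALLOC][10-29 FREE]
Op 2: a = realloc(a, 9) -> a = 0; heap: [0-8 ALLOC][9-29 FREE]
Op 3: a = realloc(a, 1) -> a = 0; heap: [0-0 ALLOC][1-29 FREE]
Op 4: a = realloc(a, 14) -> a = 0; heap: [0-13 ALLOC][14-29 FREE]
Op 5: b = malloc(1) -> b = 14; heap: [0-13 ALLOC][14-14 ALLOC][15-29 FREE]
free(b): b = 14 -> block [14-14 ALLOC]; mark free, coalesce with adjacent free neighbors -> [0-13 ALLOC][14-29 FREE]

Answer: [0-13 ALLOC][14-29 FREE]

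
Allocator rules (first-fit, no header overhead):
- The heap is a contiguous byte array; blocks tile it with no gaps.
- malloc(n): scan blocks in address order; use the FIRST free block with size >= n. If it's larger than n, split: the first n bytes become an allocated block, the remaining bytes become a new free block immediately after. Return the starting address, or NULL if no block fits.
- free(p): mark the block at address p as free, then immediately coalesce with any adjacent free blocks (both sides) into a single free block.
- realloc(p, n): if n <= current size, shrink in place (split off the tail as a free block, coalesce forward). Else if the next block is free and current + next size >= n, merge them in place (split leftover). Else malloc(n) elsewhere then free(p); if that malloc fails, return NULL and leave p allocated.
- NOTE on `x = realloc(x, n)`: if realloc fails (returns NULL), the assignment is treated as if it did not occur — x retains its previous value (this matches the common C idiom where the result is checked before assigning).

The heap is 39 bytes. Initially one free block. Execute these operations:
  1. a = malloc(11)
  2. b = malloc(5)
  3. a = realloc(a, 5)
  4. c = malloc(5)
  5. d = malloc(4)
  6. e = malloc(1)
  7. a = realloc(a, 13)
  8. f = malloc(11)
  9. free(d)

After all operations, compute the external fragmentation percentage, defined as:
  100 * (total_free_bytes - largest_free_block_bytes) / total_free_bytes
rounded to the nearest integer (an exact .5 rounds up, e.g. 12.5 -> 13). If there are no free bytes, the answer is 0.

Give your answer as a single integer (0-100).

Answer: 60

Derivation:
Op 1: a = malloc(11) -> a = 0; heap: [0-10 ALLOC][11-38 FREE]
Op 2: b = malloc(5) -> b = 11; heap: [0-10 ALLOC][11-15 ALLOC][16-38 FREE]
Op 3: a = realloc(a, 5) -> a = 0; heap: [0-4 ALLOC][5-10 FREE][11-15 ALLOC][16-38 FREE]
Op 4: c = malloc(5) -> c = 5; heap: [0-4 ALLOC][5-9 ALLOC][10-10 FREE][11-15 ALLOC][16-38 FREE]
Op 5: d = malloc(4) -> d = 16; heap: [0-4 ALLOC][5-9 ALLOC][10-10 FREE][11-15 ALLOC][16-19 ALLOC][20-38 FREE]
Op 6: e = malloc(1) -> e = 10; heap: [0-4 ALLOC][5-9 ALLOC][10-10 ALLOC][11-15 ALLOC][16-19 ALLOC][20-38 FREE]
Op 7: a = realloc(a, 13) -> a = 20; heap: [0-4 FREE][5-9 ALLOC][10-10 ALLOC][11-15 ALLOC][16-19 ALLOC][20-32 ALLOC][33-38 FREE]
Op 8: f = malloc(11) -> f = NULL; heap: [0-4 FREE][5-9 ALLOC][10-10 ALLOC][11-15 ALLOC][16-19 ALLOC][20-32 ALLOC][33-38 FREE]
Op 9: free(d) -> (freed d); heap: [0-4 FREE][5-9 ALLOC][10-10 ALLOC][11-15 ALLOC][16-19 FREE][20-32 ALLOC][33-38 FREE]
Free blocks: [5 4 6] total_free=15 largest=6 -> 100*(15-6)/15 = 900/15 = 60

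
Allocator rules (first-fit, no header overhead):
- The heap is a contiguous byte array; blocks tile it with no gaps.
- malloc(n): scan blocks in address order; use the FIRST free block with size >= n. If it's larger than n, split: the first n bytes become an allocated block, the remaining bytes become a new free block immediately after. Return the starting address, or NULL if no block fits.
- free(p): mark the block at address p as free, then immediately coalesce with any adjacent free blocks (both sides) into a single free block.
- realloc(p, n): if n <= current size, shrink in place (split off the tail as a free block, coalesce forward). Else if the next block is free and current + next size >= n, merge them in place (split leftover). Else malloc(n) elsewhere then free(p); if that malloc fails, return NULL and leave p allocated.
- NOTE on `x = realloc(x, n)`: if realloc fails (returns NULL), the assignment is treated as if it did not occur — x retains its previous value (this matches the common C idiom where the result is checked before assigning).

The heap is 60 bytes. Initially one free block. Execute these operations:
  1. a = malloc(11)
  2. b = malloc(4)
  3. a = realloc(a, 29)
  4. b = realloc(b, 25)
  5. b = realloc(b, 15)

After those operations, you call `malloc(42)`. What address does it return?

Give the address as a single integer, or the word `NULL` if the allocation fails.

Op 1: a = malloc(11) -> a = 0; heap: [0-10 ALLOC][11-59 FREE]
Op 2: b = malloc(4) -> b = 11; heap: [0-10 ALLOC][11-14 ALLOC][15-59 FREE]
Op 3: a = realloc(a, 29) -> a = 15; heap: [0-10 FREE][11-14 ALLOC][15-43 ALLOC][44-59 FREE]
Op 4: b = realloc(b, 25) -> NULL (b unchanged); heap: [0-10 FREE][11-14 ALLOC][15-43 ALLOC][44-59 FREE]
Op 5: b = realloc(b, 15) -> b = 44; heap: [0-14 FREE][15-43 ALLOC][44-58 ALLOC][59-59 FREE]
malloc(42): first-fit scan over [0-14 FREE][15-43 ALLOC][44-58 ALLOC][59-59 FREE] -> NULL

Answer: NULL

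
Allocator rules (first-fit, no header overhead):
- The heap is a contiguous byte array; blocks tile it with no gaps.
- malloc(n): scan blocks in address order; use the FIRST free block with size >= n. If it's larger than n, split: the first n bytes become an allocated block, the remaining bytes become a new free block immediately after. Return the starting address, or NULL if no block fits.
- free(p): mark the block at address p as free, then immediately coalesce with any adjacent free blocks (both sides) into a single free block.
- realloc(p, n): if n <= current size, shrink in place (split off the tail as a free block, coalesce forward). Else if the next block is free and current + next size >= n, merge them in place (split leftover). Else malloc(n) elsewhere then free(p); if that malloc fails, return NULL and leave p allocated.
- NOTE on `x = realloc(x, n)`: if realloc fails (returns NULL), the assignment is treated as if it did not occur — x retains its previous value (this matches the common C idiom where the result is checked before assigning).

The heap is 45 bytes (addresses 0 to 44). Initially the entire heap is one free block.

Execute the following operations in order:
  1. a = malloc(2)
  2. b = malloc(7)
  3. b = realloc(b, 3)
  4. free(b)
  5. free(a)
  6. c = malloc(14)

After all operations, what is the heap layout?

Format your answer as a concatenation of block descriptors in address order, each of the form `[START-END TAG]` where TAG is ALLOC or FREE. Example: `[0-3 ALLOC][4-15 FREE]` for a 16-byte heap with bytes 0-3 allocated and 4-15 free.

Answer: [0-13 ALLOC][14-44 FREE]

Derivation:
Op 1: a = malloc(2) -> a = 0; heap: [0-1 ALLOC][2-44 FREE]
Op 2: b = malloc(7) -> b = 2; heap: [0-1 ALLOC][2-8 ALLOC][9-44 FREE]
Op 3: b = realloc(b, 3) -> b = 2; heap: [0-1 ALLOC][2-4 ALLOC][5-44 FREE]
Op 4: free(b) -> (freed b); heap: [0-1 ALLOC][2-44 FREE]
Op 5: free(a) -> (freed a); heap: [0-44 FREE]
Op 6: c = malloc(14) -> c = 0; heap: [0-13 ALLOC][14-44 FREE]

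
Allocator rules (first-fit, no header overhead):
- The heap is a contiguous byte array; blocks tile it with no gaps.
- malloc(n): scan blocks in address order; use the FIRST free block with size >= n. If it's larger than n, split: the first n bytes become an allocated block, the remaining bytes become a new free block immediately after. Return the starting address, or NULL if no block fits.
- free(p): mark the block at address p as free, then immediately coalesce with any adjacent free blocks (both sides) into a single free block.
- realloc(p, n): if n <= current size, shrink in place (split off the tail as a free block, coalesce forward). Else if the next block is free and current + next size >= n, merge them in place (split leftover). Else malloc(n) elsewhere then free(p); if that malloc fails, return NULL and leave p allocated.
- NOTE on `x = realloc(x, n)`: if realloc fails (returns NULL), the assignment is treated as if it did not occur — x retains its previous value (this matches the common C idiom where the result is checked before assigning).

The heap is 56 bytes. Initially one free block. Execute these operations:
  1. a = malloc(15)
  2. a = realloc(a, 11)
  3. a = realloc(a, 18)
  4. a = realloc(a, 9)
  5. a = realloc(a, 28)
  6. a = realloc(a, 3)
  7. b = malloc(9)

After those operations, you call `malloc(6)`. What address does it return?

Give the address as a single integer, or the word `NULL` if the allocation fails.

Answer: 12

Derivation:
Op 1: a = malloc(15) -> a = 0; heap: [0-14 ALLOC][15-55 FREE]
Op 2: a = realloc(a, 11) -> a = 0; heap: [0-10 ALLOC][11-55 FREE]
Op 3: a = realloc(a, 18) -> a = 0; heap: [0-17 ALLOC][18-55 FREE]
Op 4: a = realloc(a, 9) -> a = 0; heap: [0-8 ALLOC][9-55 FREE]
Op 5: a = realloc(a, 28) -> a = 0; heap: [0-27 ALLOC][28-55 FREE]
Op 6: a = realloc(a, 3) -> a = 0; heap: [0-2 ALLOC][3-55 FREE]
Op 7: b = malloc(9) -> b = 3; heap: [0-2 ALLOC][3-11 ALLOC][12-55 FREE]
malloc(6): first-fit scan over [0-2 ALLOC][3-11 ALLOC][12-55 FREE] -> 12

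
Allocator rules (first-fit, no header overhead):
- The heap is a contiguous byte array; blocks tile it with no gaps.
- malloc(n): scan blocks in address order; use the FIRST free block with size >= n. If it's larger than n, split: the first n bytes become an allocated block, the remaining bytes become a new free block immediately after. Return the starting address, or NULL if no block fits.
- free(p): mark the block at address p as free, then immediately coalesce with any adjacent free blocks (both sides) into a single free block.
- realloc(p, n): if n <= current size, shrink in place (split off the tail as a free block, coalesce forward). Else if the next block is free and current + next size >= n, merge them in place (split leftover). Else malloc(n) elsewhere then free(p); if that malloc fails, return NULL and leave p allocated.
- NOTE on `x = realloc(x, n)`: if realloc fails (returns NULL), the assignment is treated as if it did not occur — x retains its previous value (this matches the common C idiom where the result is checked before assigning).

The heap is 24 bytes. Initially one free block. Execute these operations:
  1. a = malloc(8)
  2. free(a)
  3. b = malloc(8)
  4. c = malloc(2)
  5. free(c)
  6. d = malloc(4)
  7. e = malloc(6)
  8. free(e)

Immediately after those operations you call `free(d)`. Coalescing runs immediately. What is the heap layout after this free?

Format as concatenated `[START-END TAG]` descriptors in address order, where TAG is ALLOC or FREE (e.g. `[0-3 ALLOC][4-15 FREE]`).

Op 1: a = malloc(8) -> a = 0; heap: [0-7 ALLOC][8-23 FREE]
Op 2: free(a) -> (freed a); heap: [0-23 FREE]
Op 3: b = malloc(8) -> b = 0; heap: [0-7 ALLOC][8-23 FREE]
Op 4: c = malloc(2) -> c = 8; heap: [0-7 ALLOC][8-9 ALLOC][10-23 FREE]
Op 5: free(c) -> (freed c); heap: [0-7 ALLOC][8-23 FREE]
Op 6: d = malloc(4) -> d = 8; heap: [0-7 ALLOC][8-11 ALLOC][12-23 FREE]
Op 7: e = malloc(6) -> e = 12; heap: [0-7 ALLOC][8-11 ALLOC][12-17 ALLOC][18-23 FREE]
Op 8: free(e) -> (freed e); heap: [0-7 ALLOC][8-11 ALLOC][12-23 FREE]
free(d): d = 8 -> block [8-11 ALLOC]; mark free, coalesce with adjacent free neighbors -> [0-7 ALLOC][8-23 FREE]

Answer: [0-7 ALLOC][8-23 FREE]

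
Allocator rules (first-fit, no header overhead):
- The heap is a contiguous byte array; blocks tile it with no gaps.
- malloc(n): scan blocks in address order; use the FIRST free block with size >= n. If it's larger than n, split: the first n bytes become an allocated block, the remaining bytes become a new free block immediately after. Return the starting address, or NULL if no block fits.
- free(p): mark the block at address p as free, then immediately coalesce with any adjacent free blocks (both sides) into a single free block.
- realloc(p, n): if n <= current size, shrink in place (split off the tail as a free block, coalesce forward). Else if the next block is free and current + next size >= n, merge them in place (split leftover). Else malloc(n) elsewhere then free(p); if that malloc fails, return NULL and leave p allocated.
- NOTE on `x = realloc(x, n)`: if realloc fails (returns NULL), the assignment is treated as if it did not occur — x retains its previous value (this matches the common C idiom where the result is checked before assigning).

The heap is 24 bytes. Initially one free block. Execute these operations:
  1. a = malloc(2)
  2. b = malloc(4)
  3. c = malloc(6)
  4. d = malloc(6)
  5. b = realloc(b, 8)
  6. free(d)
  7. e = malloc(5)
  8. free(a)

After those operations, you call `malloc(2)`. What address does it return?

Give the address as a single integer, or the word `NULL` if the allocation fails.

Answer: 0

Derivation:
Op 1: a = malloc(2) -> a = 0; heap: [0-1 ALLOC][2-23 FREE]
Op 2: b = malloc(4) -> b = 2; heap: [0-1 ALLOC][2-5 ALLOC][6-23 FREE]
Op 3: c = malloc(6) -> c = 6; heap: [0-1 ALLOC][2-5 ALLOC][6-11 ALLOC][12-23 FREE]
Op 4: d = malloc(6) -> d = 12; heap: [0-1 ALLOC][2-5 ALLOC][6-11 ALLOC][12-17 ALLOC][18-23 FREE]
Op 5: b = realloc(b, 8) -> NULL (b unchanged); heap: [0-1 ALLOC][2-5 ALLOC][6-11 ALLOC][12-17 ALLOC][18-23 FREE]
Op 6: free(d) -> (freed d); heap: [0-1 ALLOC][2-5 ALLOC][6-11 ALLOC][12-23 FREE]
Op 7: e = malloc(5) -> e = 12; heap: [0-1 ALLOC][2-5 ALLOC][6-11 ALLOC][12-16 ALLOC][17-23 FREE]
Op 8: free(a) -> (freed a); heap: [0-1 FREE][2-5 ALLOC][6-11 ALLOC][12-16 ALLOC][17-23 FREE]
malloc(2): first-fit scan over [0-1 FREE][2-5 ALLOC][6-11 ALLOC][12-16 ALLOC][17-23 FREE] -> 0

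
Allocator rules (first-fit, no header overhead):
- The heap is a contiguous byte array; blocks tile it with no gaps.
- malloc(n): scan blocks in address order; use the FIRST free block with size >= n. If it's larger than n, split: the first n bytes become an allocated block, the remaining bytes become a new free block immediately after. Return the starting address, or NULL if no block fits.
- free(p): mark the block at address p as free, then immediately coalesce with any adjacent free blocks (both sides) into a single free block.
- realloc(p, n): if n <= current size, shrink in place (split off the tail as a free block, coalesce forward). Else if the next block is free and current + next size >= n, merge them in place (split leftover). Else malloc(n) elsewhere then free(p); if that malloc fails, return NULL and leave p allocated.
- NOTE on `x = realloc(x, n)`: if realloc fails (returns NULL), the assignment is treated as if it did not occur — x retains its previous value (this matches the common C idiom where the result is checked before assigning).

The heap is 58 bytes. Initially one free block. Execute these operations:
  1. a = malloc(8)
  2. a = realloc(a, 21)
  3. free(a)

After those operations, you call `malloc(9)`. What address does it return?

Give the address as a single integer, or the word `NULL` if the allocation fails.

Answer: 0

Derivation:
Op 1: a = malloc(8) -> a = 0; heap: [0-7 ALLOC][8-57 FREE]
Op 2: a = realloc(a, 21) -> a = 0; heap: [0-20 ALLOC][21-57 FREE]
Op 3: free(a) -> (freed a); heap: [0-57 FREE]
malloc(9): first-fit scan over [0-57 FREE] -> 0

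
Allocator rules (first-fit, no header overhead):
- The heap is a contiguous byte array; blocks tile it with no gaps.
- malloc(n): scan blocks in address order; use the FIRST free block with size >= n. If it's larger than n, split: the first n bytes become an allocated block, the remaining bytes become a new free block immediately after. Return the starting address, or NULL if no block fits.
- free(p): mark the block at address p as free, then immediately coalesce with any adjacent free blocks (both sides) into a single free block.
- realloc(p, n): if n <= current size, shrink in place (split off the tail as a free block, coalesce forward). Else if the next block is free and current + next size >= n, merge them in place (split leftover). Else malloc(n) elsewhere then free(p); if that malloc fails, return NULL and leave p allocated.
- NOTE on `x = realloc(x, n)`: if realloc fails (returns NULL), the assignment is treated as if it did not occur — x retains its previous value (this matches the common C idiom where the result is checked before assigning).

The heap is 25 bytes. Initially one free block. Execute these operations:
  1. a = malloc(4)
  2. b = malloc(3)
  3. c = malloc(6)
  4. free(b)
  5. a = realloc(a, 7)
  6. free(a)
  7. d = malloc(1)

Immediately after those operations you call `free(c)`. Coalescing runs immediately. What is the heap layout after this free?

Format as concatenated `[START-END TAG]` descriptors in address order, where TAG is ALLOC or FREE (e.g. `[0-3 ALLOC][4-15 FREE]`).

Op 1: a = malloc(4) -> a = 0; heap: [0-3 ALLOC][4-24 FREE]
Op 2: b = malloc(3) -> b = 4; heap: [0-3 ALLOC][4-6 ALLOC][7-24 FREE]
Op 3: c = malloc(6) -> c = 7; heap: [0-3 ALLOC][4-6 ALLOC][7-12 ALLOC][13-24 FREE]
Op 4: free(b) -> (freed b); heap: [0-3 ALLOC][4-6 FREE][7-12 ALLOC][13-24 FREE]
Op 5: a = realloc(a, 7) -> a = 0; heap: [0-6 ALLOC][7-12 ALLOC][13-24 FREE]
Op 6: free(a) -> (freed a); heap: [0-6 FREE][7-12 ALLOC][13-24 FREE]
Op 7: d = malloc(1) -> d = 0; heap: [0-0 ALLOC][1-6 FREE][7-12 ALLOC][13-24 FREE]
free(c): c = 7 -> block [7-12 ALLOC]; mark free, coalesce with adjacent free neighbors -> [0-0 ALLOC][1-24 FREE]

Answer: [0-0 ALLOC][1-24 FREE]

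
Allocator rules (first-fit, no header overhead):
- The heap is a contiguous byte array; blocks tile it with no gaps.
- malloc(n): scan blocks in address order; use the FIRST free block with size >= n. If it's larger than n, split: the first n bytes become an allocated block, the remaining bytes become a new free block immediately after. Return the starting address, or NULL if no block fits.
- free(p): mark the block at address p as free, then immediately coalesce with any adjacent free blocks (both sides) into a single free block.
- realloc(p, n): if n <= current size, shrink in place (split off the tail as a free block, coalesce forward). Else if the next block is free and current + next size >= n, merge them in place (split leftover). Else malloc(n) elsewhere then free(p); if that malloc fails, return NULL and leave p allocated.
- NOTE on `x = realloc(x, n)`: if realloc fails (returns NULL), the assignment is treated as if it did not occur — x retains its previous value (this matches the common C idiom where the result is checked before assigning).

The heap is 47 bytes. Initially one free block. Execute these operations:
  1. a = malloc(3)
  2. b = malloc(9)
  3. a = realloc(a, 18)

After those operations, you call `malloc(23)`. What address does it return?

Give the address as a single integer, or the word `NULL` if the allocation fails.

Answer: NULL

Derivation:
Op 1: a = malloc(3) -> a = 0; heap: [0-2 ALLOC][3-46 FREE]
Op 2: b = malloc(9) -> b = 3; heap: [0-2 ALLOC][3-11 ALLOC][12-46 FREE]
Op 3: a = realloc(a, 18) -> a = 12; heap: [0-2 FREE][3-11 ALLOC][12-29 ALLOC][30-46 FREE]
malloc(23): first-fit scan over [0-2 FREE][3-11 ALLOC][12-29 ALLOC][30-46 FREE] -> NULL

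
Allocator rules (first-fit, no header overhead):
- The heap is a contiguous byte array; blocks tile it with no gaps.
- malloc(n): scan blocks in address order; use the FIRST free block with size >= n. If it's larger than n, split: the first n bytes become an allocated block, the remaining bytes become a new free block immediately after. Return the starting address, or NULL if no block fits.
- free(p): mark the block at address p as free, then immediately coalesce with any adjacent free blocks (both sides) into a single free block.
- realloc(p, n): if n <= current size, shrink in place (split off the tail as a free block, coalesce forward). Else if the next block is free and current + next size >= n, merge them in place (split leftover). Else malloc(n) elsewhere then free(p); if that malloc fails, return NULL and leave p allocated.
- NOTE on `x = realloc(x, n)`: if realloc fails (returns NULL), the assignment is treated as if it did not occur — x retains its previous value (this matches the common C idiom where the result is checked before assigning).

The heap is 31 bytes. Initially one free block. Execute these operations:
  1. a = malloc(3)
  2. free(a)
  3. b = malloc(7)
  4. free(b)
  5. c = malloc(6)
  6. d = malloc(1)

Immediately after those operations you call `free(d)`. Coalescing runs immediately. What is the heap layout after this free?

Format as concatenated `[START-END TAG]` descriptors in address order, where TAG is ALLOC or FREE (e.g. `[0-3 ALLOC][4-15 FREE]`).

Answer: [0-5 ALLOC][6-30 FREE]

Derivation:
Op 1: a = malloc(3) -> a = 0; heap: [0-2 ALLOC][3-30 FREE]
Op 2: free(a) -> (freed a); heap: [0-30 FREE]
Op 3: b = malloc(7) -> b = 0; heap: [0-6 ALLOC][7-30 FREE]
Op 4: free(b) -> (freed b); heap: [0-30 FREE]
Op 5: c = malloc(6) -> c = 0; heap: [0-5 ALLOC][6-30 FREE]
Op 6: d = malloc(1) -> d = 6; heap: [0-5 ALLOC][6-6 ALLOC][7-30 FREE]
free(d): d = 6 -> block [6-6 ALLOC]; mark free, coalesce with adjacent free neighbors -> [0-5 ALLOC][6-30 FREE]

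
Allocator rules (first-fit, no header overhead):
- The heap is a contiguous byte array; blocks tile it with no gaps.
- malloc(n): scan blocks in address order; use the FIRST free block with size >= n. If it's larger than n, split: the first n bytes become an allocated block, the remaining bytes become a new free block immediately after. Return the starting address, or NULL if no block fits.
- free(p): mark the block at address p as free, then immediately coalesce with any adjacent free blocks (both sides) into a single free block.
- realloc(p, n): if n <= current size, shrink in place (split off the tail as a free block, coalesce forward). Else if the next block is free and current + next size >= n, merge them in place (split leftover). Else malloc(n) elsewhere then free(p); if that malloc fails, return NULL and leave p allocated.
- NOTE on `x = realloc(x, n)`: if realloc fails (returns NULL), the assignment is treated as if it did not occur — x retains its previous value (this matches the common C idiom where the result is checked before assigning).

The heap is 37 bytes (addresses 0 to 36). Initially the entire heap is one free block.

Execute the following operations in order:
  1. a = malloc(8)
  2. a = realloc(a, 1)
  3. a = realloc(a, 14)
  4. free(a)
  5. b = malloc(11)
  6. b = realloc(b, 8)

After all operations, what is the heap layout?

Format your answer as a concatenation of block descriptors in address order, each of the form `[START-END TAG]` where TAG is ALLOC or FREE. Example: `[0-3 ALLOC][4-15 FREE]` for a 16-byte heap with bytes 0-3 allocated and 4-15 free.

Op 1: a = malloc(8) -> a = 0; heap: [0-7 ALLOC][8-36 FREE]
Op 2: a = realloc(a, 1) -> a = 0; heap: [0-0 ALLOC][1-36 FREE]
Op 3: a = realloc(a, 14) -> a = 0; heap: [0-13 ALLOC][14-36 FREE]
Op 4: free(a) -> (freed a); heap: [0-36 FREE]
Op 5: b = malloc(11) -> b = 0; heap: [0-10 ALLOC][11-36 FREE]
Op 6: b = realloc(b, 8) -> b = 0; heap: [0-7 ALLOC][8-36 FREE]

Answer: [0-7 ALLOC][8-36 FREE]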